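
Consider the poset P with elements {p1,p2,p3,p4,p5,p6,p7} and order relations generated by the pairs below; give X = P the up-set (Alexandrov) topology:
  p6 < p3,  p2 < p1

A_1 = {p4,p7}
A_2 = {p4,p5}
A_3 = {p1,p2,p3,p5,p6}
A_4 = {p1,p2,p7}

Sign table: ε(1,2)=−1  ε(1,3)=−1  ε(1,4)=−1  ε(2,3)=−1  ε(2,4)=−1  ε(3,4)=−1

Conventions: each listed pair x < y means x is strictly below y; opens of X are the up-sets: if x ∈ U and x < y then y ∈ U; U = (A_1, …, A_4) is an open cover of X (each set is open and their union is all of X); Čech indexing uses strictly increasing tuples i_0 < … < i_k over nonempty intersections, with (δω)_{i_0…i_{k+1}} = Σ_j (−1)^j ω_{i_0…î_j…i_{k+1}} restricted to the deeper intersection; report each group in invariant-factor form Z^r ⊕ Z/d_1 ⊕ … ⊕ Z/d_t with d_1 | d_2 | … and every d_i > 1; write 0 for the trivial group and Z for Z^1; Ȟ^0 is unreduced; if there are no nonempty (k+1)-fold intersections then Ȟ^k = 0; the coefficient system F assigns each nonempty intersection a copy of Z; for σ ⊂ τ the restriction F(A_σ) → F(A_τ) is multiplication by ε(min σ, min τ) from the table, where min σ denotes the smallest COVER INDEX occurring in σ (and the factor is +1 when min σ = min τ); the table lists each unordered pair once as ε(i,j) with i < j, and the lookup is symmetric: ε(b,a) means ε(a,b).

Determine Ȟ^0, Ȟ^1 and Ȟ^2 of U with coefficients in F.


cover nerve:
  A12={p4} A14={p7} A23={p5} A34={p1,p2}
C dims 4,4; δ0: rk 3, SNF 1^3
Ȟ^0: (4−3)−0=1 ⇒ Z
Ȟ^1: (4−0)−3=1 ⇒ Z
Ȟ^2: (0−0)−0=0 ⇒ 0

Ȟ^0(U;F) ≅ Z, Ȟ^1(U;F) ≅ Z, Ȟ^2(U;F) ≅ 0


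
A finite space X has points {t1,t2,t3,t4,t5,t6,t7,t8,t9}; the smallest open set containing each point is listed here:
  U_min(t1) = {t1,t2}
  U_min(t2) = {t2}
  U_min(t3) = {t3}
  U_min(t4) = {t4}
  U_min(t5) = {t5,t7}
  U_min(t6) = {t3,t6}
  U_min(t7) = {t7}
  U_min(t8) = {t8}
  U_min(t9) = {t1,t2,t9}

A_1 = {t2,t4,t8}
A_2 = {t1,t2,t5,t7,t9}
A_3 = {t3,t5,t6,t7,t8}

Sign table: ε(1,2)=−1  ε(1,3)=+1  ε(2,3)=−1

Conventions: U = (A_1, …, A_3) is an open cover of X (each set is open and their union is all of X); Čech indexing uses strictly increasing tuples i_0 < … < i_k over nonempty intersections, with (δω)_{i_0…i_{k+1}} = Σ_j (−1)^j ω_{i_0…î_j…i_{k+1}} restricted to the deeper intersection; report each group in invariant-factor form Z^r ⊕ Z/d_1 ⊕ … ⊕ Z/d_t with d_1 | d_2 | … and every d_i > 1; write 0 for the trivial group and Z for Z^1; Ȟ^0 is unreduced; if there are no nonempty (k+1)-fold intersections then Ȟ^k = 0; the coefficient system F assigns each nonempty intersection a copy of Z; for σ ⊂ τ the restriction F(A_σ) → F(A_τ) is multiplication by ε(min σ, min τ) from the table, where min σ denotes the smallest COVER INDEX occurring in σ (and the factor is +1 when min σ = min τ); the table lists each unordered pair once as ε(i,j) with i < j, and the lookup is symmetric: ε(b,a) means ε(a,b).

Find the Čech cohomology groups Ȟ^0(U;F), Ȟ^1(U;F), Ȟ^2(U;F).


cover nerve:
  A12={t2} A13={t8} A23={t5,t7}
C dims 3,3; δ0: rk 2, SNF 1^2
Ȟ^0: (3−2)−0=1 ⇒ Z
Ȟ^1: (3−0)−2=1 ⇒ Z
Ȟ^2: (0−0)−0=0 ⇒ 0

Ȟ^0(U;F) ≅ Z, Ȟ^1(U;F) ≅ Z and Ȟ^2(U;F) ≅ 0


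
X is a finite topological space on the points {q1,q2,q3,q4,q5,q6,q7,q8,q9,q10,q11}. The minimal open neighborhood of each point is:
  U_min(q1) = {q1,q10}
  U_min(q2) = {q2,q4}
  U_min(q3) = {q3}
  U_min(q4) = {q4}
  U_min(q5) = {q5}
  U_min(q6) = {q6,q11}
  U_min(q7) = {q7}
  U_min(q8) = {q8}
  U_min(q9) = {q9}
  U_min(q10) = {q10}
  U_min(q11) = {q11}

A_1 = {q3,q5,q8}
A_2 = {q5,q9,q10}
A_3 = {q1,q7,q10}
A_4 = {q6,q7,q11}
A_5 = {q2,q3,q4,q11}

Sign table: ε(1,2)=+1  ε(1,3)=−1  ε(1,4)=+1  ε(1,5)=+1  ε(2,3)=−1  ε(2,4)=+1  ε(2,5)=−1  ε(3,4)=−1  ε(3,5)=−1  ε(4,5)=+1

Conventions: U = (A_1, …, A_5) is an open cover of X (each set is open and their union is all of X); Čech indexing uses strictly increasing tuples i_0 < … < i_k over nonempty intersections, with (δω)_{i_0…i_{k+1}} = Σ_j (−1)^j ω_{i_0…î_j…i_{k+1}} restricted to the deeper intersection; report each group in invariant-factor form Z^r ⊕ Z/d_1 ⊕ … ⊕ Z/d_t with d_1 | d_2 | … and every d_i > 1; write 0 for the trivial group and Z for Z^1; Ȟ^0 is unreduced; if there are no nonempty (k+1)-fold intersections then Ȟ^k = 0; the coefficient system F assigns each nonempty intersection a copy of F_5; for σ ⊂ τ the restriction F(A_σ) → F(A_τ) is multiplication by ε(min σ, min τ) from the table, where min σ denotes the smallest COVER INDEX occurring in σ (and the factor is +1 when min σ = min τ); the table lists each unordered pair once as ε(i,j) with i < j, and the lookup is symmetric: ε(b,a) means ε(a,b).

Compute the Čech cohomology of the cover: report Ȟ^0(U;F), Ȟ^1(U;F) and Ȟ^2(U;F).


Ȟ^0 = Z/5; Ȟ^1 = Z/5; Ȟ^2 = 0

nonempty intersections:
  A12={q5} A15={q3} A23={q10} A34={q7} A45={q11}
C dims 5,5; δ0: rk_F5 4
Ȟ^0: (5−4)−0=1 ⇒ Z/5
Ȟ^1: (5−0)−4=1 ⇒ Z/5
Ȟ^2: (0−0)−0=0 ⇒ 0


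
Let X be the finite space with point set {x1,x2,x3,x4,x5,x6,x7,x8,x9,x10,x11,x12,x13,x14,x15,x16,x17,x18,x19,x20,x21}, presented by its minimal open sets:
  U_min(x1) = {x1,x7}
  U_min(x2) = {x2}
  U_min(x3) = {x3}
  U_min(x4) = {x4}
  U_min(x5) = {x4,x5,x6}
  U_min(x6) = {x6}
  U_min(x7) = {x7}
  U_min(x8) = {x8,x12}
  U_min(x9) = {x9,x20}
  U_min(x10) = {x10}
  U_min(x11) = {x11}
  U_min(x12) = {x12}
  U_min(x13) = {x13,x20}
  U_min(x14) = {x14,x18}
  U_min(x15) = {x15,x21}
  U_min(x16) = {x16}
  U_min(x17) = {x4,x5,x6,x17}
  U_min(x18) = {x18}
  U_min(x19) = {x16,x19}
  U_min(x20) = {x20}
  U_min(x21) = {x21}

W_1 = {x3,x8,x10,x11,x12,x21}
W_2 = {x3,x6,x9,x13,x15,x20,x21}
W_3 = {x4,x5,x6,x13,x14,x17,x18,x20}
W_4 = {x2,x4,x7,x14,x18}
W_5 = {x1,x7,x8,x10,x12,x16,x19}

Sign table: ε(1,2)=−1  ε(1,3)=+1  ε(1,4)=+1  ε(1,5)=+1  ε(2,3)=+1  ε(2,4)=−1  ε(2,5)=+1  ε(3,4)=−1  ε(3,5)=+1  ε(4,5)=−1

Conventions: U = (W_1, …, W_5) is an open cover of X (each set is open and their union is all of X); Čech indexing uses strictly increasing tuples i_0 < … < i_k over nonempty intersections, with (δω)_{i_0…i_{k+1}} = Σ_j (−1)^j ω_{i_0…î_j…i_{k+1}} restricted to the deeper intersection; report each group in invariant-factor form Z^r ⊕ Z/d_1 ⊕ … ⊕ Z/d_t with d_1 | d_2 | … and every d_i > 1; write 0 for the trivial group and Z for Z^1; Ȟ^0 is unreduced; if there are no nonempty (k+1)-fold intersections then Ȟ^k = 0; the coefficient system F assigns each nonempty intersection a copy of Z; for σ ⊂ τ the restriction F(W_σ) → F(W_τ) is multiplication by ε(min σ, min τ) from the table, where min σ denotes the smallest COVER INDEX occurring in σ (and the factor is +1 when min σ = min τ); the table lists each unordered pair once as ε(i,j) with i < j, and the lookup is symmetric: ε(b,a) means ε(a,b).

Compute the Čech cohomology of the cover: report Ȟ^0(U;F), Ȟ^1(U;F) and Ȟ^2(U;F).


nerve simplices:
  W12={x3,x21} W15={x8,x10,x12} W23={x6,x13,x20} W34={x4,x14,x18} W45={x7}
C dims 5,5; δ0: rk 5, SNF 1^4·2
degree 0: 5−5−0 = 0 → Ȟ^0 ≅ 0
degree 1: 5−0−5 = 0 plus torsion [2] → Ȟ^1 ≅ Z/2
degree 2: 0−0−0 = 0 → Ȟ^2 ≅ 0

Ȟ^0 = 0; Ȟ^1 = Z/2; Ȟ^2 = 0


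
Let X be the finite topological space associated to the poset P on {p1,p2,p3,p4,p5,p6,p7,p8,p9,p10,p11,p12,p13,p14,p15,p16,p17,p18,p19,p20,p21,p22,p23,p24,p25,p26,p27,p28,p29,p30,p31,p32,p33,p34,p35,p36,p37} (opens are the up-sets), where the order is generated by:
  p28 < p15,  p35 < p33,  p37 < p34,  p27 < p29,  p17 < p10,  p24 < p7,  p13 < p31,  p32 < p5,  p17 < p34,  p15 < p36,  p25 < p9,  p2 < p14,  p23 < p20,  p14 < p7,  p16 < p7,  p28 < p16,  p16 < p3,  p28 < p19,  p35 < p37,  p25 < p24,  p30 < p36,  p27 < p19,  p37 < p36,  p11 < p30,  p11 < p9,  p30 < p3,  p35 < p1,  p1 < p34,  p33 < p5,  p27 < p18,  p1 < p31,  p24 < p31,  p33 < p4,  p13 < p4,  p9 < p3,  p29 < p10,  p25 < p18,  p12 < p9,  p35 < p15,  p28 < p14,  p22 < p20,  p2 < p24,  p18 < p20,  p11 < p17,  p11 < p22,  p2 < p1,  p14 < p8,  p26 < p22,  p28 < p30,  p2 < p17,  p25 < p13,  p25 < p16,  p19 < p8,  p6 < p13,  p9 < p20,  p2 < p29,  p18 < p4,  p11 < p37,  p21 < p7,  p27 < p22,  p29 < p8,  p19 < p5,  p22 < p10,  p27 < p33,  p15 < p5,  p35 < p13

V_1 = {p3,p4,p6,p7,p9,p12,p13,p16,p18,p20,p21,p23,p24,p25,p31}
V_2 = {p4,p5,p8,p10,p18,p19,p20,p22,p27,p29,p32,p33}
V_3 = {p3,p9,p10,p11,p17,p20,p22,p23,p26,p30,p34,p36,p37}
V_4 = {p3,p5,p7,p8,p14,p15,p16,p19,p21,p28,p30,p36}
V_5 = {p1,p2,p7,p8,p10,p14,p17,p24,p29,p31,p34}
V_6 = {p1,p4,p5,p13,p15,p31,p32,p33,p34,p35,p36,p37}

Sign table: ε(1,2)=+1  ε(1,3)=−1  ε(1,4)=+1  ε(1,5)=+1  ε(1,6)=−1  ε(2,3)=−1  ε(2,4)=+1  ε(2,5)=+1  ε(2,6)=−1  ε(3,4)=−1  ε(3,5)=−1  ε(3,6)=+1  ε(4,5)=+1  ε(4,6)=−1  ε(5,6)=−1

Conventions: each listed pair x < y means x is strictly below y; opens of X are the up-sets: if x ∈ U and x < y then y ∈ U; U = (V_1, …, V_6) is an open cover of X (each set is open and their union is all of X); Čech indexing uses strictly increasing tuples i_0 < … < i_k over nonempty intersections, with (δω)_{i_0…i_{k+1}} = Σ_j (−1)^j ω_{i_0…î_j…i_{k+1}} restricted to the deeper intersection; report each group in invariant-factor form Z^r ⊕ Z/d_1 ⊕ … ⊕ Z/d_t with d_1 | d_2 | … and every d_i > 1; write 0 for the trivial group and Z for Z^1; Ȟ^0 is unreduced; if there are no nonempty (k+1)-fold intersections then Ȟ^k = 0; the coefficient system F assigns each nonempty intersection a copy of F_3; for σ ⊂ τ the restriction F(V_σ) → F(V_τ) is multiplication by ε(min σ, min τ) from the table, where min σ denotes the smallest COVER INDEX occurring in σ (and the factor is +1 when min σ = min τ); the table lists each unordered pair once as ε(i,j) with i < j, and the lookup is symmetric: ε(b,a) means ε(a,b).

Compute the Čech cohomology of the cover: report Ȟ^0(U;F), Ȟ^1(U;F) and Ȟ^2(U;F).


cover nerve:
  V12={p4,p18,p20} V13={p3,p9,p20,p23} V14={p3,p7,p16,p21} V15={p7,p24,p31} V16={p4,p13,p31} V23={p10,p20,p22} V24={p5,p8,p19} V25={p8,p10,p29} V26={p4,p5,p32,p33} V34={p3,p30,p36} V35={p10,p17,p34} V36={p34,p36,p37} V45={p7,p8,p14} V46={p5,p15,p36} V56={p1,p31,p34}
  V123={p20} V126={p4} V134={p3} V145={p7} V156={p31} V235={p10} V245={p8} V246={p5} V346={p36} V356={p34}
C dims 6,15,10; δ0: rk_F3 5; δ1: rk_F3 10
Ȟ^0: (6−5)−0=1 ⇒ Z/3
Ȟ^1: (15−10)−5=0 ⇒ 0
Ȟ^2: (10−0)−10=0 ⇒ 0

Ȟ^0 ≅ Z/3; Ȟ^1 ≅ 0; Ȟ^2 ≅ 0


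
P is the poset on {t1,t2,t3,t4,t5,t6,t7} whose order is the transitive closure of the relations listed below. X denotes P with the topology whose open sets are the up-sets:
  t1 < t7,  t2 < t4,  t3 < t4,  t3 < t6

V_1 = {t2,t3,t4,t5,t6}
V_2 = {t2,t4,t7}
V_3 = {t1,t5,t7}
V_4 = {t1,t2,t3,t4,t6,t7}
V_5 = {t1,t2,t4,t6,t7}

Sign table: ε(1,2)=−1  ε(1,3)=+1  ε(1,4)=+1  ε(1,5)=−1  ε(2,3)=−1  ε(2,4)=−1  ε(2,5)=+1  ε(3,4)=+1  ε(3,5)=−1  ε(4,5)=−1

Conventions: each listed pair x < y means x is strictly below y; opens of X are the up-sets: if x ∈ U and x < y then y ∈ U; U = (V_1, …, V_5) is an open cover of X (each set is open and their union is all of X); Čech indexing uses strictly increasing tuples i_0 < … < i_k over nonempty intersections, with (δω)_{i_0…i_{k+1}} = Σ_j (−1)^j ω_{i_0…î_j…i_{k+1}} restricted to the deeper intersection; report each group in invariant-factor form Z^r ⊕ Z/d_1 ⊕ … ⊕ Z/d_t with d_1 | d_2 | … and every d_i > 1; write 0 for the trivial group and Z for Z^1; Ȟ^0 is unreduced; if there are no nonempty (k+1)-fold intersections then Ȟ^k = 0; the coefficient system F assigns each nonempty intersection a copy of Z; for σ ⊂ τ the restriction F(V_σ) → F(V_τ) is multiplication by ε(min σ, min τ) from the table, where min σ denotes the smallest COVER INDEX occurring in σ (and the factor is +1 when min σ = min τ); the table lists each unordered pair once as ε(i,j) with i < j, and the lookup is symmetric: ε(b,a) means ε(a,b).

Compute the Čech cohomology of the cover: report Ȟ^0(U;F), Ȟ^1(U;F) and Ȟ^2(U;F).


nerve of the cover:
  V12={t2,t4} V13={t5} V14={t2,t3,t4,t6} V15={t2,t4,t6} V23={t7} V24={t2,t4,t7} V25={t2,t4,t7} V34={t1,t7} V35={t1,t7} V45={t1,t2,t4,t6,t7}
  V124={t2,t4} V125={t2,t4} V145={t2,t4,t6} V234={t7} V235={t7} V245={t2,t4,t7} V345={t1,t7}
  V1245={t2,t4} V2345={t7}
C dims 5,10,7,2; δ0: rk 4, SNF 1^4; δ1: rk 5, SNF 1^5; δ2: rk 2, SNF 1^2
Ȟ^0 = (5 − 4) − 0 = 1, so Ȟ^0 ≅ Z
Ȟ^1 = (10 − 5) − 4 = 1, so Ȟ^1 ≅ Z
Ȟ^2 = (7 − 2) − 5 = 0, so Ȟ^2 ≅ 0

Ȟ^0 ≅ Z; Ȟ^1 ≅ Z; Ȟ^2 ≅ 0


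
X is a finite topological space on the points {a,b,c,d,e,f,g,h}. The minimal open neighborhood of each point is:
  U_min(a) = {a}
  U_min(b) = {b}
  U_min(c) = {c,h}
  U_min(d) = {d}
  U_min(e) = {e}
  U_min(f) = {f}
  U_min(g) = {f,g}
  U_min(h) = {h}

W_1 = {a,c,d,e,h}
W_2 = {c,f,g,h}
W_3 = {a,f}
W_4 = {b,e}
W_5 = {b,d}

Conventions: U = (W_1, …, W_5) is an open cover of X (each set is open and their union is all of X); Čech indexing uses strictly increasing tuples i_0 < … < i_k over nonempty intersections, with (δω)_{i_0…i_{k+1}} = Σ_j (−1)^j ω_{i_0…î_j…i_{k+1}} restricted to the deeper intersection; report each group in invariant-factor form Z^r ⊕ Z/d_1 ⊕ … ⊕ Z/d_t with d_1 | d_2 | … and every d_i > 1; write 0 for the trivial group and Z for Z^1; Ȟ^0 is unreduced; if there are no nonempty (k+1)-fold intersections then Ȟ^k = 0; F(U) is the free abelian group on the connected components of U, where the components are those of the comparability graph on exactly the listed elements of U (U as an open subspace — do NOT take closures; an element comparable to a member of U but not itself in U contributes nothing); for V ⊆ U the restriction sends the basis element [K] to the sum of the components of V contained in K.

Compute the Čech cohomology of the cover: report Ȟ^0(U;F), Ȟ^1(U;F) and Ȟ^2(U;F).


cover nerve:
  W12={c,h} W13={a} W14={e} W15={d} W23={f} W45={b}
components per intersection:
  W1: {a} {c,h} {d} {e}
  W2: {c,h} {f,g}
  W3: {a} {f}
  W4: {b} {e}
  W5: {b} {d}
  W12: {c,h}
  W13: {a}
  W14: {e}
  W15: {d}
  W23: {f}
  W45: {b}
C dims 12,6; δ0: rk 6, SNF 1^6
Ȟ^0: (12−6)−0=6 ⇒ Z^6
Ȟ^1: (6−0)−6=0 ⇒ 0
Ȟ^2: (0−0)−0=0 ⇒ 0

Ȟ^0 ≅ Z^6, Ȟ^1 ≅ 0, Ȟ^2 ≅ 0


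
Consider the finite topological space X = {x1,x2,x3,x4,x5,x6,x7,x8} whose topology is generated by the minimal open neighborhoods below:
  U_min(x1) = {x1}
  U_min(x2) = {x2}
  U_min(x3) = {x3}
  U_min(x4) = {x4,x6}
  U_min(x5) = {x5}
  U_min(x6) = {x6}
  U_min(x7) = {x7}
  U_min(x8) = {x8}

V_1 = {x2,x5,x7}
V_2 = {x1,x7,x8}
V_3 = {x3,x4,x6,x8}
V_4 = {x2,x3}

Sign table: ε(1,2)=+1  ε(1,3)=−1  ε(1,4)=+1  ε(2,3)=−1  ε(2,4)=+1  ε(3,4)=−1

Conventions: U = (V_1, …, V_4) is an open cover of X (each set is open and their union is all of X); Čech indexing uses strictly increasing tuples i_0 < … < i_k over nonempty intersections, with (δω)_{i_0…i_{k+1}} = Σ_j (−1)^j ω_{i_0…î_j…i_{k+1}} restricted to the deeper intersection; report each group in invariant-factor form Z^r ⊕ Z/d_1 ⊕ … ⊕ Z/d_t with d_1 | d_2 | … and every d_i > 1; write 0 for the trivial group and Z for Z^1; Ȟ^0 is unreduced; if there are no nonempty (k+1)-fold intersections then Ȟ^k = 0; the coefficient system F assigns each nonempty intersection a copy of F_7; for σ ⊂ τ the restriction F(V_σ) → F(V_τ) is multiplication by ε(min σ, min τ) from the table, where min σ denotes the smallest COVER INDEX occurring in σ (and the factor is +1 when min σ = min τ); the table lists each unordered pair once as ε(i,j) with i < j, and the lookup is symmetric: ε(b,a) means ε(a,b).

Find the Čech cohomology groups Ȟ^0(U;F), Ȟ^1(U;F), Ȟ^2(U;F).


Ȟ^0(U;F) ≅ Z/7; Ȟ^1(U;F) ≅ Z/7; Ȟ^2(U;F) ≅ 0

cover nerve:
  V12={x7} V14={x2} V23={x8} V34={x3}
C dims 4,4; δ0: rk_F7 3
Ȟ^0: (4−3)−0=1 ⇒ Z/7
Ȟ^1: (4−0)−3=1 ⇒ Z/7
Ȟ^2: (0−0)−0=0 ⇒ 0


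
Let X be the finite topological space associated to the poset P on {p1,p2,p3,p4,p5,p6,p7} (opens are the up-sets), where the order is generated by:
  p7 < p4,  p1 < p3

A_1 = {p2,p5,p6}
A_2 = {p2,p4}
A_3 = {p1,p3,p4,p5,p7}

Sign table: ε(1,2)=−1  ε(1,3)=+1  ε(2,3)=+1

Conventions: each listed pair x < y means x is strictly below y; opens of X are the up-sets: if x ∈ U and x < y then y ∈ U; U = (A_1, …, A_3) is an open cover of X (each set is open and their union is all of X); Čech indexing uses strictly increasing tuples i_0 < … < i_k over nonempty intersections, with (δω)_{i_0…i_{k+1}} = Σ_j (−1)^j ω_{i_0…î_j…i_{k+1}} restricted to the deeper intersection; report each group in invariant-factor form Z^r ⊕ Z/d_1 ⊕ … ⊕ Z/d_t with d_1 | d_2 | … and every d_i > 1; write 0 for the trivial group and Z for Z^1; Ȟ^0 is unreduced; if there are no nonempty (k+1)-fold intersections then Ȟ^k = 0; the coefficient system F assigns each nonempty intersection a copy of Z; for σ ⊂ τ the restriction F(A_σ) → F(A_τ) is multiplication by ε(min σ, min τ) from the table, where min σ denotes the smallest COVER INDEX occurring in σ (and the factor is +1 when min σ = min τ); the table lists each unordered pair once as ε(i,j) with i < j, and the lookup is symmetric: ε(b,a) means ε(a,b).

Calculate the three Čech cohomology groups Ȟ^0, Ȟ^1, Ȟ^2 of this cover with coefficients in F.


nonempty intersections:
  A12={p2} A13={p5} A23={p4}
C dims 3,3; δ0: rk 3, SNF 1^2·2
Ȟ^0: (3−3)−0=0 ⇒ 0
Ȟ^1: (3−0)−3=0 plus torsion [2] ⇒ Z/2
Ȟ^2: (0−0)−0=0 ⇒ 0

Ȟ^0 ≅ 0,  Ȟ^1 ≅ Z/2,  Ȟ^2 ≅ 0


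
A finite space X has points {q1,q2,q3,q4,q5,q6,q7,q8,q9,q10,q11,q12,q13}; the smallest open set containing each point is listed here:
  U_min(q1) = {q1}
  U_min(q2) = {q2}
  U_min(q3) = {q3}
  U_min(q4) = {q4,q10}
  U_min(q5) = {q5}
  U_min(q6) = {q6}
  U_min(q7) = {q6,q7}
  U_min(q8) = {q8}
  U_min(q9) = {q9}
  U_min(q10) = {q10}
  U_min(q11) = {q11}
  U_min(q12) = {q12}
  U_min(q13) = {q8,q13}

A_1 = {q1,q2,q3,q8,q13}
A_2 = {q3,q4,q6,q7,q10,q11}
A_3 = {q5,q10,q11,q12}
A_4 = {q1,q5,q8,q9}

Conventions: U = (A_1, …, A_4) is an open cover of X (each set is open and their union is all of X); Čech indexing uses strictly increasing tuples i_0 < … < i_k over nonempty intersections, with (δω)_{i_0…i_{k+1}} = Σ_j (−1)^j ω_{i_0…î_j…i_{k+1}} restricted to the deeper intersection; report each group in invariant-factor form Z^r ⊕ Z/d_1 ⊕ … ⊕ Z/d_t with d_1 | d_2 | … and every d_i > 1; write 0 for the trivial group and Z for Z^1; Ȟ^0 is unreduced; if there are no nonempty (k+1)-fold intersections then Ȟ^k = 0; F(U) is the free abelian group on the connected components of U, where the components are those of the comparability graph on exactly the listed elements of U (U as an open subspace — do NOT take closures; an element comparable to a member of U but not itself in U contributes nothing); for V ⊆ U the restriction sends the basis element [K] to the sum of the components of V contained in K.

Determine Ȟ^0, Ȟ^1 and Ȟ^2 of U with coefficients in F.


Ȟ^0(U;F) ≅ Z^10, Ȟ^1(U;F) ≅ 0 and Ȟ^2(U;F) ≅ 0

nonempty intersections:
  A12={q3} A14={q1,q8} A23={q10,q11} A34={q5}
components per intersection:
  A1: {q1} {q2} {q3} {q8,q13}
  A2: {q3} {q4,q10} {q6,q7} {q11}
  A3: {q5} {q10} {q11} {q12}
  A4: {q1} {q5} {q8} {q9}
  A12: {q3}
  A14: {q1} {q8}
  A23: {q10} {q11}
  A34: {q5}
C dims 16,6; δ0: rk 6, SNF 1^6
Ȟ^0: (16−6)−0=10 ⇒ Z^10
Ȟ^1: (6−0)−6=0 ⇒ 0
Ȟ^2: (0−0)−0=0 ⇒ 0


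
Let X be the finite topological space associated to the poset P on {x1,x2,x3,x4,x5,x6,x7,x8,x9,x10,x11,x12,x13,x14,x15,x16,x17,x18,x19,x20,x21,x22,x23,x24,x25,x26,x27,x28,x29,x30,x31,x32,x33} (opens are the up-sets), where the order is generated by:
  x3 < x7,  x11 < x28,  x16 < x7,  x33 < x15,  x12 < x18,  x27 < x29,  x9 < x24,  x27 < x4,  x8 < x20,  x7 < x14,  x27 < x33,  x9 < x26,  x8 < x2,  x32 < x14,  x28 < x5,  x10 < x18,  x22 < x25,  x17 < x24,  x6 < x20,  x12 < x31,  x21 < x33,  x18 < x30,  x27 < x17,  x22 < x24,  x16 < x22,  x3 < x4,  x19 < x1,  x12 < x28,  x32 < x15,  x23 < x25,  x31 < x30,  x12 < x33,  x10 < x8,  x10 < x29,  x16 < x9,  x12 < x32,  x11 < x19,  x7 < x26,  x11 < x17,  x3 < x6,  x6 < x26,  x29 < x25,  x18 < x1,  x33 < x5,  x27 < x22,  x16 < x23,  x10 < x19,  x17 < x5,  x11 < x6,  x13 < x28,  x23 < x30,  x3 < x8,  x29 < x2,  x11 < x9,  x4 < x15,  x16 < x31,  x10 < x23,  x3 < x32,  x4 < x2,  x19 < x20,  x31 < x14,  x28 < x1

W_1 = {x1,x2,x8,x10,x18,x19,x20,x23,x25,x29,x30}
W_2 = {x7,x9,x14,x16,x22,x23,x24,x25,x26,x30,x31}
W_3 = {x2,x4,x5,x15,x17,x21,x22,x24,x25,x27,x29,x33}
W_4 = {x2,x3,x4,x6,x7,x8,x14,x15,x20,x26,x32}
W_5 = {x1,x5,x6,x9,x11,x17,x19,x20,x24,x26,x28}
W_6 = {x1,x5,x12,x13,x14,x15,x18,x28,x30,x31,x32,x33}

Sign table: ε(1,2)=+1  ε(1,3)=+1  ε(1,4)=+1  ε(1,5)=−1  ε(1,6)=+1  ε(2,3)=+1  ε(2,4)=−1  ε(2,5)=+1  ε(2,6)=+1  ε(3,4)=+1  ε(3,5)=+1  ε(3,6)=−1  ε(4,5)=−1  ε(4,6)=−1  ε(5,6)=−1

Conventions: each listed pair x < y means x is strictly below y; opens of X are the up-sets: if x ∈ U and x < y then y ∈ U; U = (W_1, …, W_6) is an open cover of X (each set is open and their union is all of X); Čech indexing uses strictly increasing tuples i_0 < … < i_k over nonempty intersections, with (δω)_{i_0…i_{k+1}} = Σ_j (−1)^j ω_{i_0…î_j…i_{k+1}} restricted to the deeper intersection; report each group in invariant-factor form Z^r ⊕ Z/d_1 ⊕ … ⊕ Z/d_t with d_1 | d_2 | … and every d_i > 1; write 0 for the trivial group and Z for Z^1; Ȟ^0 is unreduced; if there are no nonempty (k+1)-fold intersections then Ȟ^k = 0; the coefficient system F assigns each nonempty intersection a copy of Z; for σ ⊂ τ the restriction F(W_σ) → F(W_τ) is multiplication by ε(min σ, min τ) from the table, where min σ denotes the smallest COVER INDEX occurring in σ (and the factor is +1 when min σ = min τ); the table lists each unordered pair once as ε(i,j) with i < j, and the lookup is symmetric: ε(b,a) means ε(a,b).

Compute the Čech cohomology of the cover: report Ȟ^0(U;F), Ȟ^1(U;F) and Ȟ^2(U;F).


Ȟ^0 ≅ 0, Ȟ^1 ≅ Z/2, Ȟ^2 ≅ Z

intersection data:
  W12={x23,x25,x30} W13={x2,x25,x29} W14={x2,x8,x20} W15={x1,x19,x20} W16={x1,x18,x30} W23={x22,x24,x25} W24={x7,x14,x26} W25={x9,x24,x26} W26={x14,x30,x31} W34={x2,x4,x15} W35={x5,x17,x24} W36={x5,x15,x33} W45={x6,x20,x26} W46={x14,x15,x32} W56={x1,x5,x28}
  W123={x25} W126={x30} W134={x2} W145={x20} W156={x1} W235={x24} W245={x26} W246={x14} W346={x15} W356={x5}
C dims 6,15,10; δ0: rk 6, SNF 1^5·2; δ1: rk 9, SNF 1^9
Ȟ^0 = (6 − 6) − 0 = 0, so Ȟ^0 ≅ 0
Ȟ^1 = (15 − 9) − 6 = 0 plus torsion [2], so Ȟ^1 ≅ Z/2
Ȟ^2 = (10 − 0) − 9 = 1, so Ȟ^2 ≅ Z


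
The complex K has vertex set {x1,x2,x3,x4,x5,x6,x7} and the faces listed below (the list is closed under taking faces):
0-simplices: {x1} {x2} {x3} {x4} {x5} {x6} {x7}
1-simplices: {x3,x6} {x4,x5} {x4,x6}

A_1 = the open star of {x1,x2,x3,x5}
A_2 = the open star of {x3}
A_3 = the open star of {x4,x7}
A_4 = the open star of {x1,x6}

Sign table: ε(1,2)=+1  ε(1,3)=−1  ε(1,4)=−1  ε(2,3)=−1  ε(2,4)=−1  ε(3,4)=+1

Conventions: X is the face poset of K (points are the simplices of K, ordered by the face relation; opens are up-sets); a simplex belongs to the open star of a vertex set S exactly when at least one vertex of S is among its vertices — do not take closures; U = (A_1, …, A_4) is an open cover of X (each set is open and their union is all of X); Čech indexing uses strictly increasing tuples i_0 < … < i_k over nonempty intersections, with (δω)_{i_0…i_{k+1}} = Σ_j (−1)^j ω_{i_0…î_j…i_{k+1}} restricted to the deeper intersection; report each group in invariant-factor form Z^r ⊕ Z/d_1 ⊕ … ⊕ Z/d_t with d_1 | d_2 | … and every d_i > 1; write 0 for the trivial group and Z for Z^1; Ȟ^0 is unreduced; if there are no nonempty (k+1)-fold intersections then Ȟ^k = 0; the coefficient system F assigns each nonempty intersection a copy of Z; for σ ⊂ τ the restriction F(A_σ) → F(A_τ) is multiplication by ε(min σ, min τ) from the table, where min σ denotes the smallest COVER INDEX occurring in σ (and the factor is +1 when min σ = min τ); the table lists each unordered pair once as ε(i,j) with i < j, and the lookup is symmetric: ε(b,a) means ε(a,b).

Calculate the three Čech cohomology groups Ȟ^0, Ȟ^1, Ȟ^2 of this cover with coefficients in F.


cover nerve:
  A1={{x1},{x2},{x3},{x5},{x3,x6},{x4,x5}} A2={{x3},{x3,x6}} A3={{x4},{x7},{x4,x5},{x4,x6}} A4={{x1},{x6},{x3,x6},{x4,x6}}
  A12={{x3},{x3,x6}} A13={{x4,x5}} A14={{x1},{x3,x6}} A24={{x3,x6}} A34={{x4,x6}}
  A124={{x3,x6}}
C dims 4,5,1; δ0: rk 3, SNF 1^3; δ1: rk 1, SNF 1^1
Ȟ^0: (4−3)−0=1 ⇒ Z
Ȟ^1: (5−1)−3=1 ⇒ Z
Ȟ^2: (1−0)−1=0 ⇒ 0

Ȟ^0 = Z, Ȟ^1 = Z, Ȟ^2 = 0


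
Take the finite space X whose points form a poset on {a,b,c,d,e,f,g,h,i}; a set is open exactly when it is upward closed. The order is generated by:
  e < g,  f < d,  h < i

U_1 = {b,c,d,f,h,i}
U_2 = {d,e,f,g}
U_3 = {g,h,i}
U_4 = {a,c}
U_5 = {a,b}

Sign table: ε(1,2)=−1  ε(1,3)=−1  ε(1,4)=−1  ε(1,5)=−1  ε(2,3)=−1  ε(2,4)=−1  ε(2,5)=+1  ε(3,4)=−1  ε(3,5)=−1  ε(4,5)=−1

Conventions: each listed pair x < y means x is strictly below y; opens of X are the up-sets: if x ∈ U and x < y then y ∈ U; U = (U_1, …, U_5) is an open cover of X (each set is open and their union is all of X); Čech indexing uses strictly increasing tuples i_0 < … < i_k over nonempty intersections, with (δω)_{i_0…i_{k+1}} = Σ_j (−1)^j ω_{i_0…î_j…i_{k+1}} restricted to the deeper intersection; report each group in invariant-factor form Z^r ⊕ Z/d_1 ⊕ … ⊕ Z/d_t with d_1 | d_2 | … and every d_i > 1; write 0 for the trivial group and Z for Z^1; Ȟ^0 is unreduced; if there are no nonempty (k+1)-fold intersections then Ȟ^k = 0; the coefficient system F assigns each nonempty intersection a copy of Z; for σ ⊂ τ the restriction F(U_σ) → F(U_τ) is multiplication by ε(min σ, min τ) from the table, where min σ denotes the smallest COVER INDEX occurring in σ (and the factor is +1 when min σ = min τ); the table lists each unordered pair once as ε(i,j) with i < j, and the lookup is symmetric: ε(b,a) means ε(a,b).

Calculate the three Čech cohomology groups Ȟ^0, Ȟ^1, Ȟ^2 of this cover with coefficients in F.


nerve of the cover:
  U12={d,f} U13={h,i} U14={c} U15={b} U23={g} U45={a}
C dims 5,6; δ0: rk 5, SNF 1^4·2
Ȟ^0 = (5 − 5) − 0 = 0, so Ȟ^0 ≅ 0
Ȟ^1 = (6 − 0) − 5 = 1 plus torsion [2], so Ȟ^1 ≅ Z ⊕ Z/2
Ȟ^2 = (0 − 0) − 0 = 0, so Ȟ^2 ≅ 0

Ȟ^0 = 0, Ȟ^1 = Z ⊕ Z/2 and Ȟ^2 = 0


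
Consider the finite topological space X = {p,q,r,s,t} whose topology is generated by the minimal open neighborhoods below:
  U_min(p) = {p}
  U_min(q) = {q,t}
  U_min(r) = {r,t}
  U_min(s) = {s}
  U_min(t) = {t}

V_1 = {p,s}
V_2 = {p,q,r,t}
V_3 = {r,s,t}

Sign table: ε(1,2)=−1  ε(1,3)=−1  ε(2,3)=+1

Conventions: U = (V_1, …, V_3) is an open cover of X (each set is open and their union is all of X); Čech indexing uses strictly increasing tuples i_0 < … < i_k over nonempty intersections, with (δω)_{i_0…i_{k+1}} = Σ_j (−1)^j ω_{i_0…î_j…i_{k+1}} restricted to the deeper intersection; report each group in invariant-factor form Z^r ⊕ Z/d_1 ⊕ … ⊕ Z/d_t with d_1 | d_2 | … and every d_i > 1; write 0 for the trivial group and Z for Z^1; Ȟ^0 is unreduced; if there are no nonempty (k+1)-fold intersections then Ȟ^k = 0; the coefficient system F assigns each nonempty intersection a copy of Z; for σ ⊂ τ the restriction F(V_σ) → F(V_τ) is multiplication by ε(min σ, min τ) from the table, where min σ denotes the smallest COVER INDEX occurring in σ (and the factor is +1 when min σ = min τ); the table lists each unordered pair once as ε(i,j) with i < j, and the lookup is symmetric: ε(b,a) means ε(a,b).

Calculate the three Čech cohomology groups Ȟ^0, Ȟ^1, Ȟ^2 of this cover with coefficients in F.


Ȟ^0(U;F) ≅ Z; Ȟ^1(U;F) ≅ Z; Ȟ^2(U;F) ≅ 0

nerve of the cover:
  V12={p} V13={s} V23={r,t}
C dims 3,3; δ0: rk 2, SNF 1^2
Ȟ^0 = (3 − 2) − 0 = 1, so Ȟ^0 ≅ Z
Ȟ^1 = (3 − 0) − 2 = 1, so Ȟ^1 ≅ Z
Ȟ^2 = (0 − 0) − 0 = 0, so Ȟ^2 ≅ 0


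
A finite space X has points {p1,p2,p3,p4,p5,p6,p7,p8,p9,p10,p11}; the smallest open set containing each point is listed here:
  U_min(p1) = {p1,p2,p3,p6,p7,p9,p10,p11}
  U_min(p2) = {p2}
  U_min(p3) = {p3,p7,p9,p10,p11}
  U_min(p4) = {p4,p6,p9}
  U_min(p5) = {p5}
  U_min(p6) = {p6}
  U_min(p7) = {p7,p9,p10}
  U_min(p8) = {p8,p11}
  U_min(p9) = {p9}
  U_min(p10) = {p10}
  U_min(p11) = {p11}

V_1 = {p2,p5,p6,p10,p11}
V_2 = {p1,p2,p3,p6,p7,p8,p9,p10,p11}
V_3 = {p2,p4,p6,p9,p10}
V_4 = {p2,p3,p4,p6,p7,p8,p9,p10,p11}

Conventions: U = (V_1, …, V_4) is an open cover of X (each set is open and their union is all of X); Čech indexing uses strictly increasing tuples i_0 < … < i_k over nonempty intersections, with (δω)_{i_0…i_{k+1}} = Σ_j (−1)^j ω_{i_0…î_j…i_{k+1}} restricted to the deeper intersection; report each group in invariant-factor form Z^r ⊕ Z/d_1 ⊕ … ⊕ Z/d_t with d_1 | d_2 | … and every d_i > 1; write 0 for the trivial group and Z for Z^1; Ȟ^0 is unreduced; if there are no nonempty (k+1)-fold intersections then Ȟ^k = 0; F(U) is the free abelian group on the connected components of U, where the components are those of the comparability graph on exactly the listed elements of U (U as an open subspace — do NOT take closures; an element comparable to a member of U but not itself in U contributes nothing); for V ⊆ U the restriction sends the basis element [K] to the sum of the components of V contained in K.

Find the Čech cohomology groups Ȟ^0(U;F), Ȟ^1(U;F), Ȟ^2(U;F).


Ȟ^0(U;F) ≅ Z^2,  Ȟ^1(U;F) ≅ Z,  Ȟ^2(U;F) ≅ 0

nonempty intersections:
  V12={p2,p6,p10,p11} V13={p2,p6,p10} V14={p2,p6,p10,p11} V23={p2,p6,p9,p10} V24={p2,p3,p6,p7,p8,p9,p10,p11} V34={p2,p4,p6,p9,p10}
  V123={p2,p6,p10} V124={p2,p6,p10,p11} V134={p2,p6,p10} V234={p2,p6,p9,p10}
  V1234={p2,p6,p10}
components per intersection:
  V1: {p2} {p5} {p6} {p10} {p11}
  V2: {p1,p2,p3,p6,p7,p8,p9,p10,p11}
  V3: {p2} {p4,p6,p9} {p10}
  V4: {p2} {p3,p4,p6,p7,p8,p9,p10,p11}
  V12: {p2} {p6} {p10} {p11}
  V13: {p2} {p6} {p10}
  V14: {p2} {p6} {p10} {p11}
  V23: {p2} {p6} {p9} {p10}
  V24: {p2} {p3,p7,p8,p9,p10,p11} {p6}
  V34: {p2} {p4,p6,p9} {p10}
  V123: {p2} {p6} {p10}
  V124: {p2} {p6} {p10} {p11}
  V134: {p2} {p6} {p10}
  V234: {p2} {p6} {p9} {p10}
  V1234: {p2} {p6} {p10}
C dims 11,21,14,3; δ0: rk 9, SNF 1^9; δ1: rk 11, SNF 1^11; δ2: rk 3, SNF 1^3
Ȟ^0: (11−9)−0=2 ⇒ Z^2
Ȟ^1: (21−11)−9=1 ⇒ Z
Ȟ^2: (14−3)−11=0 ⇒ 0


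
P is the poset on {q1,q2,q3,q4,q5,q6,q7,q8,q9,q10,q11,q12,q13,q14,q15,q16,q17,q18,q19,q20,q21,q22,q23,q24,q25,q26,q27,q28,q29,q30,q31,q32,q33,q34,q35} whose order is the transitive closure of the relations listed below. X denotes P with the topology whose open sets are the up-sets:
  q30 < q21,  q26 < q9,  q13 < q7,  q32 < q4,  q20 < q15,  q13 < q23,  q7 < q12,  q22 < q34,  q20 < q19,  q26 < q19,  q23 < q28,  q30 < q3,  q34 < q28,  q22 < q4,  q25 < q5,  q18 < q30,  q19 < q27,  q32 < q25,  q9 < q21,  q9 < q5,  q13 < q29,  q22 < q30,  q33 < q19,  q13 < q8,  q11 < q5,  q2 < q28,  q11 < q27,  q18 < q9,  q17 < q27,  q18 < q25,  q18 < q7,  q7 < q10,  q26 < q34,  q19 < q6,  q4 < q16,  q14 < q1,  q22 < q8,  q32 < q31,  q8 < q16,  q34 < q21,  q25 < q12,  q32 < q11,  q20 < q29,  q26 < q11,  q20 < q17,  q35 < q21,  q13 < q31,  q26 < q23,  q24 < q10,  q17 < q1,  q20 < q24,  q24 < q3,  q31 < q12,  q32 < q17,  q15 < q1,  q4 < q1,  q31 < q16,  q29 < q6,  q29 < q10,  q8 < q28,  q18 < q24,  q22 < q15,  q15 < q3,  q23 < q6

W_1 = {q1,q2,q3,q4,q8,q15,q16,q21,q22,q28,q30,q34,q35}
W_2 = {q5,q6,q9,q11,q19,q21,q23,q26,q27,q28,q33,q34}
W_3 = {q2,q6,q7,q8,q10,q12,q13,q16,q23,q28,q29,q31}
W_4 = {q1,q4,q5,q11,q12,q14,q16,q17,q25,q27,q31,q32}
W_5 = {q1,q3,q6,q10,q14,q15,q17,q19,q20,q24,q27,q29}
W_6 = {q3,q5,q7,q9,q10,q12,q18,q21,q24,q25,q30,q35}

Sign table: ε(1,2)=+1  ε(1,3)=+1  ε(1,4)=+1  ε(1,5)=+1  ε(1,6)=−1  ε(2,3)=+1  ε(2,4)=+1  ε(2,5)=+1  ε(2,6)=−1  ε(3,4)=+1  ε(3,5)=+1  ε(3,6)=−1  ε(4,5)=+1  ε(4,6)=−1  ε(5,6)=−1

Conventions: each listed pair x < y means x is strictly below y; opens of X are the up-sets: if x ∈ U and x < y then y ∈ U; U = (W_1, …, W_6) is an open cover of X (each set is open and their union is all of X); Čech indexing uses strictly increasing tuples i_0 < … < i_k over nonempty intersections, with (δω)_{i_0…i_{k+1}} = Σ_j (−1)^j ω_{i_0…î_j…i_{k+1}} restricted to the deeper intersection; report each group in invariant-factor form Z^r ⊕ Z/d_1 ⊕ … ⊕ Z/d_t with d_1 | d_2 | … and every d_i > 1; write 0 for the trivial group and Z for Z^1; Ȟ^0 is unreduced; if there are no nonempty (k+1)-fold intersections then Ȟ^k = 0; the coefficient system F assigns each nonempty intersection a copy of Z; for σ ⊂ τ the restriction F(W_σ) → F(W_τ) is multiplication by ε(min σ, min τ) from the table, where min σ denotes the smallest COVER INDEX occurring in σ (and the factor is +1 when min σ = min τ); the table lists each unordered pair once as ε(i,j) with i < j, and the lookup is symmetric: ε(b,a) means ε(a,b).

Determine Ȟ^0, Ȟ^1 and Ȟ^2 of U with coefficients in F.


nonempty intersections:
  W12={q21,q28,q34} W13={q2,q8,q16,q28} W14={q1,q4,q16} W15={q1,q3,q15} W16={q3,q21,q30,q35} W23={q6,q23,q28} W24={q5,q11,q27} W25={q6,q19,q27} W26={q5,q9,q21} W34={q12,q16,q31} W35={q6,q10,q29} W36={q7,q10,q12} W45={q1,q14,q17,q27} W46={q5,q12,q25} W56={q3,q10,q24}
  W123={q28} W126={q21} W134={q16} W145={q1} W156={q3} W235={q6} W245={q27} W246={q5} W346={q12} W356={q10}
C dims 6,15,10; δ0: rk 5, SNF 1^5; δ1: rk 10, SNF 1^9·2
Ȟ^0: (6−5)−0=1 ⇒ Z
Ȟ^1: (15−10)−5=0 ⇒ 0
Ȟ^2: (10−0)−10=0 plus torsion [2] ⇒ Z/2

Ȟ^0 = Z, Ȟ^1 = 0, Ȟ^2 = Z/2


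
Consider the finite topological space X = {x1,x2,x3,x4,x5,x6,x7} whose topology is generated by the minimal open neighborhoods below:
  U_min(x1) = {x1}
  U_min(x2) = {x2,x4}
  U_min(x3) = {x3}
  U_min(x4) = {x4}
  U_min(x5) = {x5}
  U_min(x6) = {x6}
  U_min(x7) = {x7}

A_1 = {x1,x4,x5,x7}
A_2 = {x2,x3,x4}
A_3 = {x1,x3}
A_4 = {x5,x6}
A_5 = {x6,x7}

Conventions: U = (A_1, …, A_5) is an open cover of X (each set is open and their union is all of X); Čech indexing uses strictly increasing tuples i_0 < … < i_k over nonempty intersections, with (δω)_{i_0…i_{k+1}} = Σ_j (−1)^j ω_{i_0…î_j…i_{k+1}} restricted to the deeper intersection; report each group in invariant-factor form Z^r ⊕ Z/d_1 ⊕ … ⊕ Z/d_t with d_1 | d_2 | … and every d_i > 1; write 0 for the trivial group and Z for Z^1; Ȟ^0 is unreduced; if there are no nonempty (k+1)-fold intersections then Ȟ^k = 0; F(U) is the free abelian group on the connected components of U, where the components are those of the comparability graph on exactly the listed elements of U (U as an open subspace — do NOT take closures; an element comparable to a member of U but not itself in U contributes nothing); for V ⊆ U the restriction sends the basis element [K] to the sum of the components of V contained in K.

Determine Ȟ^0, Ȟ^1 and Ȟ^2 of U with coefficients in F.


nerve simplices:
  A12={x4} A13={x1} A14={x5} A15={x7} A23={x3} A45={x6}
components per intersection:
  A1: {x1} {x4} {x5} {x7}
  A2: {x2,x4} {x3}
  A3: {x1} {x3}
  A4: {x5} {x6}
  A5: {x6} {x7}
  A12: {x4}
  A13: {x1}
  A14: {x5}
  A15: {x7}
  A23: {x3}
  A45: {x6}
C dims 12,6; δ0: rk 6, SNF 1^6
degree 0: 12−6−0 = 6 → Ȟ^0 ≅ Z^6
degree 1: 6−0−6 = 0 → Ȟ^1 ≅ 0
degree 2: 0−0−0 = 0 → Ȟ^2 ≅ 0

Ȟ^0 = Z^6,  Ȟ^1 = 0,  Ȟ^2 = 0


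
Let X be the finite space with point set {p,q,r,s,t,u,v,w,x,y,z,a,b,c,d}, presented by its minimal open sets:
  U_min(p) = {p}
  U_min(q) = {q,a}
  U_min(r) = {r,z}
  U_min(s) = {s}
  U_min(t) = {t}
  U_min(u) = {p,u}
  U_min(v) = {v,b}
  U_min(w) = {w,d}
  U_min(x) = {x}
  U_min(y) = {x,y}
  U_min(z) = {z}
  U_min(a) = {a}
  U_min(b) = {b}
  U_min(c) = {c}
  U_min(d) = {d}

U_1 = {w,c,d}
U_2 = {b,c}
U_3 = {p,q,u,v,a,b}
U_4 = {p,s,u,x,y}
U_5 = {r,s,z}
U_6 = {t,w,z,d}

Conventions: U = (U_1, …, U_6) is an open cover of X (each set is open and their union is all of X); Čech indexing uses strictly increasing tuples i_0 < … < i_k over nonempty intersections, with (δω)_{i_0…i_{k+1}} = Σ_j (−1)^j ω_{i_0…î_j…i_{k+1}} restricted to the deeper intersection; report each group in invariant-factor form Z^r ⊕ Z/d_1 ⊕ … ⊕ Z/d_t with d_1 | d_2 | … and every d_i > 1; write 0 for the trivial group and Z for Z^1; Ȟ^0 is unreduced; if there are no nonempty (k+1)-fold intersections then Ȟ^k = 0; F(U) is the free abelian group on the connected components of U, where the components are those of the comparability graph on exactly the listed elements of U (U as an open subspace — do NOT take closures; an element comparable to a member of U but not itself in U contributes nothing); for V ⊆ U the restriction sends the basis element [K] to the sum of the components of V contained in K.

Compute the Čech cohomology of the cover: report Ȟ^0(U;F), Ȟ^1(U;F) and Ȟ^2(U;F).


Ȟ^0(U;F) ≅ Z^9,  Ȟ^1(U;F) ≅ 0,  Ȟ^2(U;F) ≅ 0

intersection data:
  U12={c} U16={w,d} U23={b} U34={p,u} U45={s} U56={z}
components per intersection:
  U1: {w,d} {c}
  U2: {b} {c}
  U3: {p,u} {q,a} {v,b}
  U4: {p,u} {s} {x,y}
  U5: {r,z} {s}
  U6: {t} {w,d} {z}
  U12: {c}
  U16: {w,d}
  U23: {b}
  U34: {p,u}
  U45: {s}
  U56: {z}
C dims 15,6; δ0: rk 6, SNF 1^6
Ȟ^0 = (15 − 6) − 0 = 9, so Ȟ^0 ≅ Z^9
Ȟ^1 = (6 − 0) − 6 = 0, so Ȟ^1 ≅ 0
Ȟ^2 = (0 − 0) − 0 = 0, so Ȟ^2 ≅ 0


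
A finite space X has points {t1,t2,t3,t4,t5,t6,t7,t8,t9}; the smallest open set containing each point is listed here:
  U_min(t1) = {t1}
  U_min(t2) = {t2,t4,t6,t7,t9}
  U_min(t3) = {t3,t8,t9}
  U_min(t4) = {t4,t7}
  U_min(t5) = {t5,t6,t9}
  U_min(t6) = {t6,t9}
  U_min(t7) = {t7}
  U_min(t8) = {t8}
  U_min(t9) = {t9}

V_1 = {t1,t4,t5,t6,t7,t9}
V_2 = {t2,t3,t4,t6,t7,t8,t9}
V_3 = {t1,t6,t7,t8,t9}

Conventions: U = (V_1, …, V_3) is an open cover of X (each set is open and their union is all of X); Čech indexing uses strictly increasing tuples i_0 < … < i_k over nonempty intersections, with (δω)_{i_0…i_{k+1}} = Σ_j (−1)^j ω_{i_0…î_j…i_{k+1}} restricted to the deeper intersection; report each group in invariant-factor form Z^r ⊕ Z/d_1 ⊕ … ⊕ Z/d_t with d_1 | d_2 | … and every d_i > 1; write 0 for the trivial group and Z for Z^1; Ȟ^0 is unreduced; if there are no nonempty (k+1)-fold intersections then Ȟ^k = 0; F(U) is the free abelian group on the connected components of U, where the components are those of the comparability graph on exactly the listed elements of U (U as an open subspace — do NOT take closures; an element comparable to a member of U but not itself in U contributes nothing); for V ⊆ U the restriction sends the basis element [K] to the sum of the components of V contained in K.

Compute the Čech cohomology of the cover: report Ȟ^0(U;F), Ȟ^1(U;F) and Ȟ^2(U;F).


cover nerve:
  V12={t4,t6,t7,t9} V13={t1,t6,t7,t9} V23={t6,t7,t8,t9}
  V123={t6,t7,t9}
components per intersection:
  V1: {t1} {t4,t7} {t5,t6,t9}
  V2: {t2,t3,t4,t6,t7,t8,t9}
  V3: {t1} {t6,t9} {t7} {t8}
  V12: {t4,t7} {t6,t9}
  V13: {t1} {t6,t9} {t7}
  V23: {t6,t9} {t7} {t8}
  V123: {t6,t9} {t7}
C dims 8,8,2; δ0: rk 6, SNF 1^6; δ1: rk 2, SNF 1^2
Ȟ^0: (8−6)−0=2 ⇒ Z^2
Ȟ^1: (8−2)−6=0 ⇒ 0
Ȟ^2: (2−0)−2=0 ⇒ 0

Ȟ^0 = Z^2, Ȟ^1 = 0 and Ȟ^2 = 0


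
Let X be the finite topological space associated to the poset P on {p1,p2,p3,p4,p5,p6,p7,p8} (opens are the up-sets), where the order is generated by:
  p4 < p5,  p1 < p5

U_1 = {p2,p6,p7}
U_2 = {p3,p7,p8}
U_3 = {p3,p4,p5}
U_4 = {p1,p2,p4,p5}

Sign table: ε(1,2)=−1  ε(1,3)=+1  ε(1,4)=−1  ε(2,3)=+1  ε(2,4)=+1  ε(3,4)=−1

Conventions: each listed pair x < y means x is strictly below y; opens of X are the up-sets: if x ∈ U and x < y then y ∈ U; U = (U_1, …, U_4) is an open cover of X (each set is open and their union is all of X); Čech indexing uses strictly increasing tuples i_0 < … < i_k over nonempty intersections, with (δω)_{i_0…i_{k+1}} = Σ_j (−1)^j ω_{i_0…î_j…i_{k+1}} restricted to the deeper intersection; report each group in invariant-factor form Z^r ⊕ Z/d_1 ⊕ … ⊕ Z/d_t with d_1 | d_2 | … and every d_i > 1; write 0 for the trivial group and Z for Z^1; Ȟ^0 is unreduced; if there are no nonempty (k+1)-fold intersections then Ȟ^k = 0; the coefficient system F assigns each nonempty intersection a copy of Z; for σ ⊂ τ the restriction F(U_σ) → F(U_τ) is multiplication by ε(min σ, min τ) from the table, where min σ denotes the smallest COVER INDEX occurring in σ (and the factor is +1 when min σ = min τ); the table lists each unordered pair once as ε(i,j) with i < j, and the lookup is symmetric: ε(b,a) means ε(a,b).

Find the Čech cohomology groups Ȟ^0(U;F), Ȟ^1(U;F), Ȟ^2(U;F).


nonempty intersections:
  U12={p7} U14={p2} U23={p3} U34={p4,p5}
C dims 4,4; δ0: rk 4, SNF 1^3·2
Ȟ^0: (4−4)−0=0 ⇒ 0
Ȟ^1: (4−0)−4=0 plus torsion [2] ⇒ Z/2
Ȟ^2: (0−0)−0=0 ⇒ 0

Ȟ^0 = 0, Ȟ^1 = Z/2 and Ȟ^2 = 0
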